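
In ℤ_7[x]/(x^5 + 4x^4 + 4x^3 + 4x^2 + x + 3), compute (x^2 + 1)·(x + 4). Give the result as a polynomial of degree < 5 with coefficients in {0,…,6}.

x^3 + 4x^2 + x + 4

Multiply in ℤ_7[x]: (x^2 + 1)·(x + 4) = x^3 + 4x^2 + x + 4.
Reduced: x^3 + 4x^2 + x + 4.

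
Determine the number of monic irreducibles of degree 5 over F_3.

48

x^(3^5) − x is the product of all monic irreducibles of degree dividing 5; Möbius inversion gives N = (1/5) Σ μ(5/d)·3^d.
Divisors of 5: 1, 5; μ(5/d) for each: -1, 1.
Σ = − 3^1 + 3^5 = 240.
N = 240/5 = 48.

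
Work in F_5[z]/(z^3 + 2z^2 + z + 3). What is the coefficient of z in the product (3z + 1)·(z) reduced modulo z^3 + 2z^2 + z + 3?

Multiply in F_5[z]: (3z + 1)·(z) = 3z^2 + z.
Reduced: 3z^2 + z.

1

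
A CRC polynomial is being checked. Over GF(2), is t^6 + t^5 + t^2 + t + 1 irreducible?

Yes

Write h(t) = t^6 + t^5 + t^2 + t + 1.
Check for roots in GF(2): h(0) = 1; h(1) = 1.
No roots, so no linear factors.
Monic irreducibles of degree 2 over GF(2): t^2 + t + 1.
None of them divide h (all give nonzero remainder).
Monic irreducibles of degree 3 over GF(2): t^3 + t + 1, t^3 + t^2 + 1.
None of them divide h (all give nonzero remainder).
No irreducible factor of degree ≤ 3 exists, so h is irreducible over GF(2).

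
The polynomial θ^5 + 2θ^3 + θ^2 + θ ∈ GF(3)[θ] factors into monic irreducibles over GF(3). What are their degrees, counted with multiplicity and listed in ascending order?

Write f(θ) = θ^5 + 2θ^3 + θ^2 + θ.
Roots in GF(3): f(0) = 0 → root; f(1) = 2; f(2) = 0 → root.
Linear factors from roots: (θ), (θ + 1).
Complete factorization: f(θ) = (θ)·(θ + 1)·(θ^3 + 2θ^2 + 1).
Factor degrees with multiplicity: 1 + 1 + 3 = 5.

1, 1, 3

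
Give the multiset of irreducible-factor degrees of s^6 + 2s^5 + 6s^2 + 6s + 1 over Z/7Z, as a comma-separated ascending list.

1, 1, 1, 1, 2

Write g(s) = s^6 + 2s^5 + 6s^2 + 6s + 1.
Linear factors from roots: (s + 4), (s + 3), (s + 1).
Complete factorization: g(s) = (s + 1)·(s + 3)·(s + 4)^2·(s^2 + 4s + 6).
Factor degrees with multiplicity: 1 + 1 + 1 + 1 + 2 = 6.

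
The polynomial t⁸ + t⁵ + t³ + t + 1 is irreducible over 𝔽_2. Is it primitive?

Write f(t) = t⁸ + t⁵ + t³ + t + 1.
|GF(2^8)^×| = 2^8 − 1 = 255. Prime factorization: 255 = 3·5·17.
f is primitive ⇔ t has order 255 in GF(2)[t]/(f), i.e. t^(255/q) ≠ 1 for each prime q | 255.
t^(85) mod f = t⁷ + t⁶ + t⁵ + t³ + t + 1.
t^(51) mod f = t⁴ + t + 1.
t^(15) mod f = t⁷ + t⁶ + t⁵ + 1.
None equal 1, so t has full order 255; f is primitive.

Yes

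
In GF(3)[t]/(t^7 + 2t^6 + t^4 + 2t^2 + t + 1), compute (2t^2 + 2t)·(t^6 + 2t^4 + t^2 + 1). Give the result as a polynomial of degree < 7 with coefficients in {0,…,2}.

Multiply in GF(3)[t]: (2t^2 + 2t)·(t^6 + 2t^4 + t^2 + 1) = 2t^8 + 2t^7 + t^6 + t^5 + 2t^4 + 2t^3 + 2t^2 + 2t.
Reduce using t^7 ≡ t^6 + 2t^4 + t^2 + 2t + 2 (mod t^7 + 2t^6 + t^4 + 2t^2 + t + 1).
Reduced: 2t^6 + 2t^5 + t^4 + t^3 + t^2 + 2t + 2.

2t^6 + 2t^5 + t^4 + t^3 + t^2 + 2t + 2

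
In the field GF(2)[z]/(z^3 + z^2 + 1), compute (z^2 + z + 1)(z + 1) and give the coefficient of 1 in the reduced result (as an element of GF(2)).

Multiply in GF(2)[z]: (z^2 + z + 1)·(z + 1) = z^3 + 1.
Reduce using z^3 ≡ z^2 + 1 (mod z^3 + z^2 + 1).
Reduced: z^2.

0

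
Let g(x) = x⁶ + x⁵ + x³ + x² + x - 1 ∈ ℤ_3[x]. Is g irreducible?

Yes

Check for roots in ℤ_3: g(0) = 2; g(1) = 1; g(2) = 1.
No roots, so no linear factors.
Monic irreducibles of degree 2 over GF(3): x² + 1, x² + x - 1, x² - x - 1.
None of them divide g (all give nonzero remainder).
Degree-3 irreducible divisors: test the 8 monic irreducibles of degree 3 over GF(3).
None of them divide g (all give nonzero remainder).
No irreducible factor of degree ≤ 3 exists, so g is irreducible over GF(3).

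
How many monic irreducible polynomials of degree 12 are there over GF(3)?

By the necklace-counting formula, N_3(12) = (1/12) Σ_{d|12} μ(12/d)·3^d.
Divisors of 12: 1, 2, 3, 4, 6, 12; μ(12/d) for each: 0, 1, 0, -1, -1, 1.
Σ = 3^2 − 3^4 − 3^6 + 3^12 = 530640.
N = 530640/12 = 44220.

44220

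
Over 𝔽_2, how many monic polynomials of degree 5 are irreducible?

6

x^(2^5) − x is the product of all monic irreducibles of degree dividing 5; Möbius inversion gives N = (1/5) Σ μ(5/d)·2^d.
Divisors of 5: 1, 5; μ(5/d) for each: -1, 1.
Σ = − 2^1 + 2^5 = 30.
N = 30/5 = 6.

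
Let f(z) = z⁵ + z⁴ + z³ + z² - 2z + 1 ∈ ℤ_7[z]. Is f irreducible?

Yes

Check for roots in ℤ_7: f(0) = 1; f(1) = 3; f(2) = 1; f(3) = 5; f(4) = 2; f(5) = 6; f(6) = 3.
No roots, so no linear factors.
Degree-2 irreducible divisors: test the 21 monic irreducibles of degree 2 over GF(7).
None of them divide f (all give nonzero remainder).
No irreducible factor of degree ≤ 2 exists, so f is irreducible over GF(7).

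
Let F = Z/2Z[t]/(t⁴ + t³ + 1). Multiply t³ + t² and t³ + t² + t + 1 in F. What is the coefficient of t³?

Multiply in Z/2Z[t]: (t³ + t²)·(t³ + t² + t + 1) = t⁶ + t².
Reduce using t⁴ ≡ t³ + 1 (mod t⁴ + t³ + 1).
Reduced: t³ + t + 1.

1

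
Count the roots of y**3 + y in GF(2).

2

Write h(y) = y**3 + y.
Evaluate at each of the 2 elements of GF(2):
h(0) = 0 → root; h(1) = 0 → root.
Roots: {0, 1}.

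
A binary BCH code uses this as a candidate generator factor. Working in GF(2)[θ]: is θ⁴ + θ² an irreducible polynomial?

Write m(θ) = θ⁴ + θ².
Check for roots in GF(2): m(0) = 0 → root; m(1) = 0 → root.
m(0) = 0, so (θ) divides m(θ); m is reducible.

No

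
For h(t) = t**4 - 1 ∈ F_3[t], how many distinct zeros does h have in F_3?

2

Evaluate at each of the 3 elements of F_3:
h(0) = 2; h(1) = 0 → root; h(2) = 0 → root.
Roots: {1, 2}.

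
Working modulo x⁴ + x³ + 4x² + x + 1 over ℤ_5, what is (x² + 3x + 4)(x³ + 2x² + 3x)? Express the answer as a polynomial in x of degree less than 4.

Multiply in ℤ_5[x]: (x² + 3x + 4)·(x³ + 2x² + 3x) = x⁵ + 3x³ + 2x² + 2x.
Reduce using x⁴ ≡ 4x³ + x² + 4x + 4 (mod x⁴ + x³ + 4x² + x + 1).
Reduced: 2x + 1.

2x + 1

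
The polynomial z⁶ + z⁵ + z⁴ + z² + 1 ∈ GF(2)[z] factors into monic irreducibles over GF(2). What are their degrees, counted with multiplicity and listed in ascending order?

6

Write f(z) = z⁶ + z⁵ + z⁴ + z² + 1.
Roots in GF(2): f(0) = 1; f(1) = 1.
Complete factorization: f(z) = (z⁶ + z⁵ + z⁴ + z² + 1).
Factor degrees with multiplicity: 6 = 6.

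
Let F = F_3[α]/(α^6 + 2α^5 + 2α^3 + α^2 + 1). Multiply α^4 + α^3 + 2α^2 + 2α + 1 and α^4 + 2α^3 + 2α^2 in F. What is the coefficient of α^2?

Multiply in F_3[α]: (α^4 + α^3 + 2α^2 + 2α + 1)·(α^4 + 2α^3 + 2α^2) = α^8 + 2α^5 + 2α^2.
Reduce using α^6 ≡ α^5 + α^3 + 2α^2 + 2 (mod α^6 + 2α^5 + 2α^3 + α^2 + 1).
Reduced: α^5 + 2α + 2.

0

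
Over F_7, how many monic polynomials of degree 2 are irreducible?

21

Gauss's count: N_{7}(2) = (1/2) Σ_{d|2} μ(2/d)·7^d.
Divisors of 2: 1, 2; μ(2/d) for each: -1, 1.
Σ = − 7^1 + 7^2 = 42.
N = 42/2 = 21.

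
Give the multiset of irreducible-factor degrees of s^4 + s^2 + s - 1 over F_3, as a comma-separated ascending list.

Write g(s) = s^4 + s^2 + s - 1.
Roots in F_3: g(0) = 2; g(1) = 2; g(2) = 0 → root.
Linear factors from roots: (s + 1).
Complete factorization: g(s) = (s + 1)·(s^3 - s^2 - s - 1).
Factor degrees with multiplicity: 1 + 3 = 4.

1, 3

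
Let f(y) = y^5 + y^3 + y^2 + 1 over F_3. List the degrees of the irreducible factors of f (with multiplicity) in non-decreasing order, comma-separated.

Roots in F_3: f(0) = 1; f(1) = 1; f(2) = 0 → root.
Linear factors from roots: (y + 1).
Complete factorization: f(y) = (y + 1)^3·(y^2 + 1).
Factor degrees with multiplicity: 1 + 1 + 1 + 2 = 5.

1, 1, 1, 2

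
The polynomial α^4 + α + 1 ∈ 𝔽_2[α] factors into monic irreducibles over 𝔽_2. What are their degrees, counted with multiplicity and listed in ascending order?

4

Write h(α) = α^4 + α + 1.
Roots in 𝔽_2: h(0) = 1; h(1) = 1.
Complete factorization: h(α) = (α^4 + α + 1).
Factor degrees with multiplicity: 4 = 4.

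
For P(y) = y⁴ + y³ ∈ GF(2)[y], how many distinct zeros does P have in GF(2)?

2

Evaluate at each of the 2 elements of GF(2):
P(0) = 0 → root; P(1) = 0 → root.
Roots: {0, 1}.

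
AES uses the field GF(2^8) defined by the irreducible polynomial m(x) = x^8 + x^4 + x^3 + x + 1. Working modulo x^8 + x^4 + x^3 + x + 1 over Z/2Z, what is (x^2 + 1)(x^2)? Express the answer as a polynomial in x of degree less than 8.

Multiply in Z/2Z[x]: (x^2 + 1)·(x^2) = x^4 + x^2.
Reduced: x^4 + x^2.

x^4 + x^2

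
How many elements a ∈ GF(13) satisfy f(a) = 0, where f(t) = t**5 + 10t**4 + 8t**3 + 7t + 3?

3

Evaluate at each of the 13 elements of GF(13):
f(0) = 3; f(1) = 3; f(2) = 0 → root; f(3) = 6; f(4) = 6; f(5) = 0 → root; f(6) = 6; f(7) = 11; f(8) = 0 → root; f(9) = 11; f(10) = 8; f(11) = 1; f(12) = 10.
Roots: {2, 5, 8}.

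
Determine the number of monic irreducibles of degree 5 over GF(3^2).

11808

The number of monic irreducibles of degree 5 over GF(9) is (1/5)·Σ_{d∣5} μ(5/d) 9^d.
Divisors of 5: 1, 5; μ(5/d) for each: -1, 1.
Σ = − 9^1 + 9^5 = 59040.
N = 59040/5 = 11808.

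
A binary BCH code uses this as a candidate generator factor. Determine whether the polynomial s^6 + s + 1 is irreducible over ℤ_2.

Yes

Write m(s) = s^6 + s + 1.
Check for roots in ℤ_2: m(0) = 1; m(1) = 1.
No roots, so no linear factors.
Monic irreducibles of degree 2 over GF(2): s^2 + s + 1.
None of them divide m (all give nonzero remainder).
Monic irreducibles of degree 3 over GF(2): s^3 + s + 1, s^3 + s^2 + 1.
None of them divide m (all give nonzero remainder).
No irreducible factor of degree ≤ 3 exists, so m is irreducible over GF(2).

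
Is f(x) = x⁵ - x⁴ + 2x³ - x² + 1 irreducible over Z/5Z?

Yes

Check for roots in Z/5Z: f(0) = 1; f(1) = 2; f(2) = 4; f(3) = 3; f(4) = 1.
No roots, so no linear factors.
Degree-2 irreducible divisors: test the 10 monic irreducibles of degree 2 over GF(5).
None of them divide f (all give nonzero remainder).
No irreducible factor of degree ≤ 2 exists, so f is irreducible over GF(5).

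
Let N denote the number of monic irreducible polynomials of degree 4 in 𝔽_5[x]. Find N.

150

Gauss's count: N_{5}(4) = (1/4) Σ_{d|4} μ(4/d)·5^d.
Divisors of 4: 1, 2, 4; μ(4/d) for each: 0, -1, 1.
Σ = − 5^2 + 5^4 = 600.
N = 600/4 = 150.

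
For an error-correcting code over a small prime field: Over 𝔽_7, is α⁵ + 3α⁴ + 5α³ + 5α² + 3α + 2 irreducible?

Write h(α) = α⁵ + 3α⁴ + 5α³ + 5α² + 3α + 2.
Check for roots in 𝔽_7: h(0) = 2; h(1) = 5; h(2) = 1; h(3) = 5; h(4) = 1; h(5) = 6; h(6) = 1.
No roots, so no linear factors.
Degree-2 irreducible divisors: test the 21 monic irreducibles of degree 2 over GF(7).
None of them divide h (all give nonzero remainder).
No irreducible factor of degree ≤ 2 exists, so h is irreducible over GF(7).

Yes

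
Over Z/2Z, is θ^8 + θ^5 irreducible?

No

Write g(θ) = θ^8 + θ^5.
Check for roots in Z/2Z: g(0) = 0 → root; g(1) = 0 → root.
g(0) = 0, so (θ) divides g(θ); g is reducible.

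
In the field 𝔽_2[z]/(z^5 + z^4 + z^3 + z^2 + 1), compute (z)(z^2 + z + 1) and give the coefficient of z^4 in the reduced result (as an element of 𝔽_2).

0

Multiply in 𝔽_2[z]: (z)·(z^2 + z + 1) = z^3 + z^2 + z.
Reduced: z^3 + z^2 + z.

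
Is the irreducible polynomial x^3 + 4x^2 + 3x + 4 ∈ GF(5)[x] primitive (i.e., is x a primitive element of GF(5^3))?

No

Write f(x) = x^3 + 4x^2 + 3x + 4.
|GF(5^3)^×| = 5^3 − 1 = 124. Prime factorization: 124 = 2^2·31.
f is primitive ⇔ x has order 124 in GF(5)[x]/(f), i.e. x^(124/q) ≠ 1 for each prime q | 124.
x^(62) mod f = 1
x^(4) mod f = 3x^2 + 3x + 1.
Since x^(62) = 1, the order of x divides 62 < 124; not primitive.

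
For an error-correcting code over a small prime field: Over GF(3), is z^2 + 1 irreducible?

Write P(z) = z^2 + 1.
Check for roots in GF(3): P(0) = 1; P(1) = 2; P(2) = 2.
No roots. A degree-2 polynomial over a field with no linear factor is irreducible.

Yes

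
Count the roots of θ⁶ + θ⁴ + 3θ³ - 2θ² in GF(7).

1

Write h(θ) = θ⁶ + θ⁴ + 3θ³ - 2θ².
Evaluate at each of the 7 elements of GF(7):
h(0) = 0 → root; h(1) = 3; h(2) = 5; h(3) = 5; h(4) = 4; h(5) = 6; h(6) = 4.
Roots: {0}.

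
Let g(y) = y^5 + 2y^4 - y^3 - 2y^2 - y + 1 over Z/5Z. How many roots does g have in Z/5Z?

Evaluate at each of the 5 elements of Z/5Z:
g(0) = 1; g(1) = 0 → root; g(2) = 2; g(3) = 3; g(4) = 2.
Roots: {1}.

1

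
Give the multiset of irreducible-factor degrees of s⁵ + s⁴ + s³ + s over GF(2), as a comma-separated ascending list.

Write f(s) = s⁵ + s⁴ + s³ + s.
Roots in GF(2): f(0) = 0 → root; f(1) = 0 → root.
Linear factors from roots: (s), (s + 1).
Complete factorization: f(s) = (s)·(s + 1)·(s³ + s + 1).
Factor degrees with multiplicity: 1 + 1 + 3 = 5.

1, 1, 3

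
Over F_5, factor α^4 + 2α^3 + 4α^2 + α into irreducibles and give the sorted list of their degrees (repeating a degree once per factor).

1, 1, 2

Write g(α) = α^4 + 2α^3 + 4α^2 + α.
Roots in F_5: g(0) = 0 → root; g(1) = 3; g(2) = 0 → root; g(3) = 4; g(4) = 2.
Linear factors from roots: (α), (α + 3).
Complete factorization: g(α) = (α)·(α + 3)·(α^2 + 4α + 2).
Factor degrees with multiplicity: 1 + 1 + 2 = 4.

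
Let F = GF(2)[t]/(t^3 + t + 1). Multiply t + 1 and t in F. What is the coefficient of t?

Multiply in GF(2)[t]: (t + 1)·(t) = t^2 + t.
Reduced: t^2 + t.

1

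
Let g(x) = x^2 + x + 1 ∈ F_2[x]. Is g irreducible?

Yes

Check for roots in F_2: g(0) = 1; g(1) = 1.
No roots. A degree-2 polynomial over a field with no linear factor is irreducible.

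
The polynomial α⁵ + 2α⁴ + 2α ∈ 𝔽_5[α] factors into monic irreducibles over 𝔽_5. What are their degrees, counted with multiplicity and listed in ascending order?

Write g(α) = α⁵ + 2α⁴ + 2α.
Roots in 𝔽_5: g(0) = 0 → root; g(1) = 0 → root; g(2) = 3; g(3) = 1; g(4) = 4.
Linear factors from roots: (α), (α + 4).
Complete factorization: g(α) = (α)·(α + 4)^2·(α² + 4α + 2).
Factor degrees with multiplicity: 1 + 1 + 1 + 2 = 5.

1, 1, 1, 2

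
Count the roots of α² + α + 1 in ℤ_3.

Write h(α) = α² + α + 1.
Evaluate at each of the 3 elements of ℤ_3:
h(0) = 1; h(1) = 0 → root; h(2) = 1.
Roots: {1}.

1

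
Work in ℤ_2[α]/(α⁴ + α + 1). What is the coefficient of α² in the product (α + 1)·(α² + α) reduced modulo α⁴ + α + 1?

0

Multiply in ℤ_2[α]: (α + 1)·(α² + α) = α³ + α.
Reduced: α³ + α.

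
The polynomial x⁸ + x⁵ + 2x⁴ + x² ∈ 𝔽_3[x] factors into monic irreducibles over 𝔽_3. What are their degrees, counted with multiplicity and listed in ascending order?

Write f(x) = x⁸ + x⁵ + 2x⁴ + x².
Roots in 𝔽_3: f(0) = 0 → root; f(1) = 2; f(2) = 0 → root.
Linear factors from roots: (x), (x + 1).
Complete factorization: f(x) = (x + 1)·(x)^2·(x² + 2x + 2)·(x³ + 2x + 2).
Factor degrees with multiplicity: 1 + 1 + 1 + 2 + 3 = 8.

1, 1, 1, 2, 3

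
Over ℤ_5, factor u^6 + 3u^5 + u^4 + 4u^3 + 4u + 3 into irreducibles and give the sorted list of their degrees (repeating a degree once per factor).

Write h(u) = u^6 + 3u^5 + u^4 + 4u^3 + 4u + 3.
Roots in ℤ_5: h(0) = 3; h(1) = 1; h(2) = 4; h(3) = 2; h(4) = 4.
Complete factorization: h(u) = (u^6 + 3u^5 + u^4 + 4u^3 + 4u + 3).
Factor degrees with multiplicity: 6 = 6.

6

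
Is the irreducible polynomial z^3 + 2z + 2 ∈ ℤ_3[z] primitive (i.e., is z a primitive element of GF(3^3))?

No

Write f(z) = z^3 + 2z + 2.
|GF(3^3)^×| = 3^3 − 1 = 26. Prime factorization: 26 = 2·13.
f is primitive ⇔ z has order 26 in GF(3)[z]/(f), i.e. z^(26/q) ≠ 1 for each prime q | 26.
z^(13) mod f = 1
z^(2) mod f = z^2.
Since z^(13) = 1, the order of z divides 13 < 26; not primitive.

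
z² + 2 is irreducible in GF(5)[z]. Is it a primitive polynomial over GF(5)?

No

Write f(z) = z² + 2.
|GF(5^2)^×| = 5^2 − 1 = 24. Prime factorization: 24 = 2^3·3.
f is primitive ⇔ z has order 24 in GF(5)[z]/(f), i.e. z^(24/q) ≠ 1 for each prime q | 24.
z^(12) mod f = 4.
z^(8) mod f = 1
Since z^(8) = 1, the order of z divides 8 < 24; not primitive.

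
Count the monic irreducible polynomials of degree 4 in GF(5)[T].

x^(5^4) − x is the product of all monic irreducibles of degree dividing 4; Möbius inversion gives N = (1/4) Σ μ(4/d)·5^d.
Divisors of 4: 1, 2, 4; μ(4/d) for each: 0, -1, 1.
Σ = − 5^2 + 5^4 = 600.
N = 600/4 = 150.

150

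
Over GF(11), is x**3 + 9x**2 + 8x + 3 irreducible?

Write f(x) = x**3 + 9x**2 + 8x + 3.
Check each element of GF(11) for a root: f(0)=3, f(1)=10, f(2)=8, f(3)=3, f(4)=1, f(5)=8, f(6)=8, f(7)=7, f(8)=0, f(9)=4, f(10)=3.
f(8) = 0, so (x − 8) divides f(x); f is reducible.

No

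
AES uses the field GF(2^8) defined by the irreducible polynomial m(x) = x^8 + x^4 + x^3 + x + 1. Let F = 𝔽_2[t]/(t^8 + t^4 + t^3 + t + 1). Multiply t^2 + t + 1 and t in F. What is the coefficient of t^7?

Multiply in 𝔽_2[t]: (t^2 + t + 1)·(t) = t^3 + t^2 + t.
Reduced: t^3 + t^2 + t.

0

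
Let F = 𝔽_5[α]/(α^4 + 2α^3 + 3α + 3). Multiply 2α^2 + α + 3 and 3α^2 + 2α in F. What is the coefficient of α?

3

Multiply in 𝔽_5[α]: (2α^2 + α + 3)·(3α^2 + 2α) = α^4 + 2α^3 + α^2 + α.
Reduce using α^4 ≡ 3α^3 + 2α + 2 (mod α^4 + 2α^3 + 3α + 3).
Reduced: α^2 + 3α + 2.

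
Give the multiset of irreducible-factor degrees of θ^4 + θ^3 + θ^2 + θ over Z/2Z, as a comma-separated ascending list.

1, 1, 1, 1

Write g(θ) = θ^4 + θ^3 + θ^2 + θ.
Roots in Z/2Z: g(0) = 0 → root; g(1) = 0 → root.
Linear factors from roots: (θ), (θ + 1).
Complete factorization: g(θ) = (θ)·(θ + 1)^3.
Factor degrees with multiplicity: 1 + 1 + 1 + 1 = 4.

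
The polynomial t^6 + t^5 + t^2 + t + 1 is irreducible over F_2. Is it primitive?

Write f(t) = t^6 + t^5 + t^2 + t + 1.
|GF(2^6)^×| = 2^6 − 1 = 63. Prime factorization: 63 = 3^2·7.
f is primitive ⇔ t has order 63 in GF(2)[t]/(f), i.e. t^(63/q) ≠ 1 for each prime q | 63.
t^(21) mod f = t^5 + t^3 + t^2.
t^(9) mod f = t^3 + t^2 + 1.
None equal 1, so t has full order 63; f is primitive.

Yes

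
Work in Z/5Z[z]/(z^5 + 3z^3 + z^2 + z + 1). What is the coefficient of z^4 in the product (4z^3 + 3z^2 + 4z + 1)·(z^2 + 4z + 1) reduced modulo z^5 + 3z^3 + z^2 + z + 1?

4

Multiply in Z/5Z[z]: (4z^3 + 3z^2 + 4z + 1)·(z^2 + 4z + 1) = 4z^5 + 4z^4 + 3z + 1.
Reduce using z^5 ≡ 2z^3 + 4z^2 + 4z + 4 (mod z^5 + 3z^3 + z^2 + z + 1).
Reduced: 4z^4 + 3z^3 + z^2 + 4z + 2.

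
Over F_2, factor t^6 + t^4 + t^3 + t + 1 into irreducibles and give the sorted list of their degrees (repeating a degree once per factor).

6

Write g(t) = t^6 + t^4 + t^3 + t + 1.
Roots in F_2: g(0) = 1; g(1) = 1.
Complete factorization: g(t) = (t^6 + t^4 + t^3 + t + 1).
Factor degrees with multiplicity: 6 = 6.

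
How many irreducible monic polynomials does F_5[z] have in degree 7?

Gauss's count: N_{5}(7) = (1/7) Σ_{d|7} μ(7/d)·5^d.
Divisors of 7: 1, 7; μ(7/d) for each: -1, 1.
Σ = − 5^1 + 5^7 = 78120.
N = 78120/7 = 11160.

11160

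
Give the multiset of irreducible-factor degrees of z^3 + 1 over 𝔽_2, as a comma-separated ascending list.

1, 2

Write f(z) = z^3 + 1.
Roots in 𝔽_2: f(0) = 1; f(1) = 0 → root.
Linear factors from roots: (z + 1).
Complete factorization: f(z) = (z + 1)·(z^2 + z + 1).
Factor degrees with multiplicity: 1 + 2 = 3.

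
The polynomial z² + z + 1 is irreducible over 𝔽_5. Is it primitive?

Write f(z) = z² + z + 1.
|GF(5^2)^×| = 5^2 − 1 = 24. Prime factorization: 24 = 2^3·3.
f is primitive ⇔ z has order 24 in GF(5)[z]/(f), i.e. z^(24/q) ≠ 1 for each prime q | 24.
z^(12) mod f = 1
z^(8) mod f = 4z + 4.
Since z^(12) = 1, the order of z divides 12 < 24; not primitive.

No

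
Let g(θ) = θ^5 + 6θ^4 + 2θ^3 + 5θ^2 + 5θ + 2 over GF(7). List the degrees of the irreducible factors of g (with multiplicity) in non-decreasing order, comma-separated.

1, 4

Linear factors from roots: (θ + 6).
Complete factorization: g(θ) = (θ + 6)·(θ^4 + 2θ^2 + 5).
Factor degrees with multiplicity: 1 + 4 = 5.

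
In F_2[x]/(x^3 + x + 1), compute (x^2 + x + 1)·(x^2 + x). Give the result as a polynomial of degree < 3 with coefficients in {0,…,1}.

x^2

Multiply in F_2[x]: (x^2 + x + 1)·(x^2 + x) = x^4 + x.
Reduce using x^3 ≡ x + 1 (mod x^3 + x + 1).
Reduced: x^2.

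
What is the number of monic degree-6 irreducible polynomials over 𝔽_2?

9

By the necklace-counting formula, N_2(6) = (1/6) Σ_{d|6} μ(6/d)·2^d.
Divisors of 6: 1, 2, 3, 6; μ(6/d) for each: 1, -1, -1, 1.
Σ = 2^1 − 2^2 − 2^3 + 2^6 = 54.
N = 54/6 = 9.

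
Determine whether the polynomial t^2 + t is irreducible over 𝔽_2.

Write h(t) = t^2 + t.
Check for roots in 𝔽_2: h(0) = 0 → root; h(1) = 0 → root.
h(0) = 0, so (t) divides h(t); h is reducible.

No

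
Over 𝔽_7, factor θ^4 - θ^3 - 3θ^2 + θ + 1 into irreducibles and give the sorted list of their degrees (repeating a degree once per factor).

2, 2

Write h(θ) = θ^4 - θ^3 - 3θ^2 + θ + 1.
Complete factorization: h(θ) = (θ^2 + θ - 3)·(θ^2 - 2θ + 2).
Factor degrees with multiplicity: 2 + 2 = 4.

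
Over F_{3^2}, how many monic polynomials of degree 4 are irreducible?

By the necklace-counting formula, N_9(4) = (1/4) Σ_{d|4} μ(4/d)·9^d.
Divisors of 4: 1, 2, 4; μ(4/d) for each: 0, -1, 1.
Σ = − 9^2 + 9^4 = 6480.
N = 6480/4 = 1620.

1620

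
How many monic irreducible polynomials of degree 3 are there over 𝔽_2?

x^(2^3) − x is the product of all monic irreducibles of degree dividing 3; Möbius inversion gives N = (1/3) Σ μ(3/d)·2^d.
Divisors of 3: 1, 3; μ(3/d) for each: -1, 1.
Σ = − 2^1 + 2^3 = 6.
N = 6/3 = 2.

2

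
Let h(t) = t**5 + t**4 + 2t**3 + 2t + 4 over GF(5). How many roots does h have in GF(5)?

2

Evaluate at each of the 5 elements of GF(5):
h(0) = 4; h(1) = 0 → root; h(2) = 2; h(3) = 3; h(4) = 0 → root.
Roots: {1, 4}.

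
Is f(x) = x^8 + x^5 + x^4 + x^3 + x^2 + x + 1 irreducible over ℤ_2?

Check for roots in ℤ_2: f(0) = 1; f(1) = 1.
No roots, so no linear factors.
Monic irreducibles of degree 2 over GF(2): x^2 + x + 1.
None of them divide f (all give nonzero remainder).
Monic irreducibles of degree 3 over GF(2): x^3 + x + 1, x^3 + x^2 + 1.
None of them divide f (all give nonzero remainder).
Monic irreducibles of degree 4 over GF(2): x^4 + x + 1, x^4 + x^3 + 1, x^4 + x^3 + x^2 + x + 1.
None of them divide f (all give nonzero remainder).
No irreducible factor of degree ≤ 4 exists, so f is irreducible over GF(2).

Yes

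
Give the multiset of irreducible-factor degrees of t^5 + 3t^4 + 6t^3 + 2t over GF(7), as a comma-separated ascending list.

1, 1, 1, 2

Write f(t) = t^5 + 3t^4 + 6t^3 + 2t.
Linear factors from roots: (t), (t + 3).
Complete factorization: f(t) = (t)·(t + 3)^2·(t^2 + 4t + 1).
Factor degrees with multiplicity: 1 + 1 + 1 + 2 = 5.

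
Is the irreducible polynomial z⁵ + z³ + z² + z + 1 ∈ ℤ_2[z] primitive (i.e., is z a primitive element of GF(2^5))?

Write f(z) = z⁵ + z³ + z² + z + 1.
|GF(2^5)^×| = 2^5 − 1 = 31. Prime factorization: 31 = 31.
f is primitive ⇔ z has order 31 in GF(2)[z]/(f), i.e. z^(31/q) ≠ 1 for each prime q | 31.
z^(1) mod f = z.
None equal 1, so z has full order 31; f is primitive.

Yes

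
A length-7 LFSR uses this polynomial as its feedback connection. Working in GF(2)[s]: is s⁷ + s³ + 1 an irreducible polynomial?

Write P(s) = s⁷ + s³ + 1.
Check for roots in GF(2): P(0) = 1; P(1) = 1.
No roots, so no linear factors.
Monic irreducibles of degree 2 over GF(2): s² + s + 1.
None of them divide P (all give nonzero remainder).
Monic irreducibles of degree 3 over GF(2): s³ + s + 1, s³ + s² + 1.
None of them divide P (all give nonzero remainder).
No irreducible factor of degree ≤ 3 exists, so P is irreducible over GF(2).

Yes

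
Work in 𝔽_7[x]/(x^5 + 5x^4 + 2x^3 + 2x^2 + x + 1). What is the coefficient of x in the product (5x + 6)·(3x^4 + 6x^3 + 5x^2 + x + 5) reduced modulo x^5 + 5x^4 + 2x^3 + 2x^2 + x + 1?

Multiply in 𝔽_7[x]: (5x + 6)·(3x^4 + 6x^3 + 5x^2 + x + 5) = x^5 + 6x^4 + 5x^3 + 3x + 2.
Reduce using x^5 ≡ 2x^4 + 5x^3 + 5x^2 + 6x + 6 (mod x^5 + 5x^4 + 2x^3 + 2x^2 + x + 1).
Reduced: x^4 + 3x^3 + 5x^2 + 2x + 1.

2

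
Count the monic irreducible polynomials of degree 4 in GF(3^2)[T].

1620

x^(9^4) − x is the product of all monic irreducibles of degree dividing 4; Möbius inversion gives N = (1/4) Σ μ(4/d)·9^d.
Divisors of 4: 1, 2, 4; μ(4/d) for each: 0, -1, 1.
Σ = − 9^2 + 9^4 = 6480.
N = 6480/4 = 1620.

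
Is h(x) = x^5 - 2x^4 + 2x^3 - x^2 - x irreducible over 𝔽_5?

No

Check for roots in 𝔽_5: h(0) = 0 → root; h(1) = 4; h(2) = 0 → root; h(3) = 3; h(4) = 0 → root.
h(0) = 0, so (x) divides h(x); h is reducible.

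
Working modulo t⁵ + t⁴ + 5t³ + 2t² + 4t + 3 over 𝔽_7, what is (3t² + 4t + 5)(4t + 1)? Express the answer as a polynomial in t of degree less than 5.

5t^3 + 5t^2 + 3t + 5

Multiply in 𝔽_7[t]: (3t² + 4t + 5)·(4t + 1) = 5t³ + 5t² + 3t + 5.
Reduced: 5t³ + 5t² + 3t + 5.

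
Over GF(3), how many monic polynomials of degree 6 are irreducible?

116

Gauss's count: N_{3}(6) = (1/6) Σ_{d|6} μ(6/d)·3^d.
Divisors of 6: 1, 2, 3, 6; μ(6/d) for each: 1, -1, -1, 1.
Σ = 3^1 − 3^2 − 3^3 + 3^6 = 696.
N = 696/6 = 116.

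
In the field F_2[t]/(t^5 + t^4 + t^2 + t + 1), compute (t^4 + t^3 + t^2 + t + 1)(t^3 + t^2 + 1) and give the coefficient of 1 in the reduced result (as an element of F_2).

0

Multiply in F_2[t]: (t^4 + t^3 + t^2 + t + 1)·(t^3 + t^2 + 1) = t^7 + t^4 + t^3 + t + 1.
Reduce using t^5 ≡ t^4 + t^2 + t + 1 (mod t^5 + t^4 + t^2 + t + 1).
Reduced: t^4 + t^3 + t^2 + t.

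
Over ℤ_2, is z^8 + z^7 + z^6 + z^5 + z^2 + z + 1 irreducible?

Write m(z) = z^8 + z^7 + z^6 + z^5 + z^2 + z + 1.
Check for roots in ℤ_2: m(0) = 1; m(1) = 1.
No roots, so no linear factors.
Monic irreducibles of degree 2 over GF(2): z^2 + z + 1.
None of them divide m (all give nonzero remainder).
Monic irreducibles of degree 3 over GF(2): z^3 + z + 1, z^3 + z^2 + 1.
None of them divide m (all give nonzero remainder).
Monic irreducibles of degree 4 over GF(2): z^4 + z + 1, z^4 + z^3 + 1, z^4 + z^3 + z^2 + z + 1.
None of them divide m (all give nonzero remainder).
No irreducible factor of degree ≤ 4 exists, so m is irreducible over GF(2).

Yes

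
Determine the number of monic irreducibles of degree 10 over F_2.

99

By the necklace-counting formula, N_2(10) = (1/10) Σ_{d|10} μ(10/d)·2^d.
Divisors of 10: 1, 2, 5, 10; μ(10/d) for each: 1, -1, -1, 1.
Σ = 2^1 − 2^2 − 2^5 + 2^10 = 990.
N = 990/10 = 99.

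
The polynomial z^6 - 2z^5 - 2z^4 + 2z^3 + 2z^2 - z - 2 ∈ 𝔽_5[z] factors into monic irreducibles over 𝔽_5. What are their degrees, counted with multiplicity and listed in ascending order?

1, 2, 3

Write f(z) = z^6 - 2z^5 - 2z^4 + 2z^3 + 2z^2 - z - 2.
Roots in 𝔽_5: f(0) = 3; f(1) = 3; f(2) = 3; f(3) = 3; f(4) = 0 → root.
Linear factors from roots: (z + 1).
Complete factorization: f(z) = (z + 1)·(z^2 - 2z - 2)·(z^3 - z^2 + z + 1).
Factor degrees with multiplicity: 1 + 2 + 3 = 6.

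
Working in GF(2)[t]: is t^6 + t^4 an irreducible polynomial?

No

Write P(t) = t^6 + t^4.
Check for roots in GF(2): P(0) = 0 → root; P(1) = 0 → root.
P(0) = 0, so (t) divides P(t); P is reducible.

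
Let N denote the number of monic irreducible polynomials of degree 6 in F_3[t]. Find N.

The number of monic irreducibles of degree 6 over GF(3) is (1/6)·Σ_{d∣6} μ(6/d) 3^d.
Divisors of 6: 1, 2, 3, 6; μ(6/d) for each: 1, -1, -1, 1.
Σ = 3^1 − 3^2 − 3^3 + 3^6 = 696.
N = 696/6 = 116.

116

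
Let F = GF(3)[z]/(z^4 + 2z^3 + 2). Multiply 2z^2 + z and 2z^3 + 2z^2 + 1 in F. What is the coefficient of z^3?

0

Multiply in GF(3)[z]: (2z^2 + z)·(2z^3 + 2z^2 + 1) = z^5 + 2z^3 + 2z^2 + z.
Reduce using z^4 ≡ z^3 + 1 (mod z^4 + 2z^3 + 2).
Reduced: 2z^2 + 2z + 1.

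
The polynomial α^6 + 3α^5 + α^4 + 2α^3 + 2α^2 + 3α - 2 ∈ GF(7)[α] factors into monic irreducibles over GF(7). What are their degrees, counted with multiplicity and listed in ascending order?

Write g(α) = α^6 + 3α^5 + α^4 + 2α^3 + 2α^2 + 3α - 2.
Complete factorization: g(α) = (α^2 + 3α - 2)·(α^2 + 3α - 1)·(α^2 - 3α - 1).
Factor degrees with multiplicity: 2 + 2 + 2 = 6.

2, 2, 2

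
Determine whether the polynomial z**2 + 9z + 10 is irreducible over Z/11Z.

Yes

Write h(z) = z**2 + 9z + 10.
Check each element of Z/11Z for a root: h(0)=10, h(1)=9, h(2)=10, h(3)=2, h(4)=7, h(5)=3, h(6)=1, h(7)=1, h(8)=3, h(9)=7, h(10)=2.
No roots. A degree-2 polynomial over a field with no linear factor is irreducible.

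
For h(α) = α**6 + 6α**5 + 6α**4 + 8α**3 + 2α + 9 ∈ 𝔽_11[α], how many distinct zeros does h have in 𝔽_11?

Evaluate at each of the 11 elements of 𝔽_11:
h(0) = 9; h(1) = 10; h(2) = 0 → root; h(3) = 0 → root; h(4) = 7; h(5) = 6; h(6) = 9; h(7) = 0 → root; h(8) = 6; h(9) = 8; h(10) = 0 → root.
Roots: {2, 3, 7, 10}.

4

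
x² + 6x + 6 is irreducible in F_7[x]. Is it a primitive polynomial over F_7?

Write f(x) = x² + 6x + 6.
|GF(7^2)^×| = 7^2 − 1 = 48. Prime factorization: 48 = 2^4·3.
f is primitive ⇔ x has order 48 in GF(7)[x]/(f), i.e. x^(48/q) ≠ 1 for each prime q | 48.
x^(24) mod f = 6.
x^(16) mod f = 1
Since x^(16) = 1, the order of x divides 16 < 48; not primitive.

No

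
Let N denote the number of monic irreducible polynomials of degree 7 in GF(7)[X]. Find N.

117648

Gauss's count: N_{7}(7) = (1/7) Σ_{d|7} μ(7/d)·7^d.
Divisors of 7: 1, 7; μ(7/d) for each: -1, 1.
Σ = − 7^1 + 7^7 = 823536.
N = 823536/7 = 117648.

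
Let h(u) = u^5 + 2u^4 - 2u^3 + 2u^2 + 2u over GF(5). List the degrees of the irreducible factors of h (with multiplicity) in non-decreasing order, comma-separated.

1, 1, 1, 1, 1

Roots in GF(5): h(0) = 0 → root; h(1) = 0 → root; h(2) = 0 → root; h(3) = 0 → root; h(4) = 3.
Linear factors from roots: (u), (u - 1), (u - 2), (u + 2).
Complete factorization: h(u) = (u)·(u + 2)·(u - 1)·(u - 2)^2.
Factor degrees with multiplicity: 1 + 1 + 1 + 1 + 1 = 5.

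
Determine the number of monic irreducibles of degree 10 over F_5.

976248

x^(5^10) − x is the product of all monic irreducibles of degree dividing 10; Möbius inversion gives N = (1/10) Σ μ(10/d)·5^d.
Divisors of 10: 1, 2, 5, 10; μ(10/d) for each: 1, -1, -1, 1.
Σ = 5^1 − 5^2 − 5^5 + 5^10 = 9762480.
N = 9762480/10 = 976248.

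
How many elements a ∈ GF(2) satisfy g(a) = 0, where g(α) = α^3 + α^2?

Evaluate at each of the 2 elements of GF(2):
g(0) = 0 → root; g(1) = 0 → root.
Roots: {0, 1}.

2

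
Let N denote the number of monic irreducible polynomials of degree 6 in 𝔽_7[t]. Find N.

19544

By the necklace-counting formula, N_7(6) = (1/6) Σ_{d|6} μ(6/d)·7^d.
Divisors of 6: 1, 2, 3, 6; μ(6/d) for each: 1, -1, -1, 1.
Σ = 7^1 − 7^2 − 7^3 + 7^6 = 117264.
N = 117264/6 = 19544.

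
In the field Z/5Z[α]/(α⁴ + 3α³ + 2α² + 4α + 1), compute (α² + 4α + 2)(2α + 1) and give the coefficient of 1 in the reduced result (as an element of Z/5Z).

2

Multiply in Z/5Z[α]: (α² + 4α + 2)·(2α + 1) = 2α³ + 4α² + 3α + 2.
Reduced: 2α³ + 4α² + 3α + 2.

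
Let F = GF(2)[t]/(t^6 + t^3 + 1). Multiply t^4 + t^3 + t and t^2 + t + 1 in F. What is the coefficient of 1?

Multiply in GF(2)[t]: (t^4 + t^3 + t)·(t^2 + t + 1) = t^6 + t^2 + t.
Reduce using t^6 ≡ t^3 + 1 (mod t^6 + t^3 + 1).
Reduced: t^3 + t^2 + t + 1.

1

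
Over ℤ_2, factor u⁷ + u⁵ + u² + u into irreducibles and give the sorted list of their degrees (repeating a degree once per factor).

Write g(u) = u⁷ + u⁵ + u² + u.
Roots in ℤ_2: g(0) = 0 → root; g(1) = 0 → root.
Linear factors from roots: (u), (u + 1).
Complete factorization: g(u) = (u)·(u + 1)·(u² + u + 1)·(u³ + u + 1).
Factor degrees with multiplicity: 1 + 1 + 2 + 3 = 7.

1, 1, 2, 3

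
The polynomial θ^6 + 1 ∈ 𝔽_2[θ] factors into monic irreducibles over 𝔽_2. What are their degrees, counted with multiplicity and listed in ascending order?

1, 1, 2, 2

Write h(θ) = θ^6 + 1.
Roots in 𝔽_2: h(0) = 1; h(1) = 0 → root.
Linear factors from roots: (θ + 1).
Complete factorization: h(θ) = (θ + 1)^2·(θ^2 + θ + 1)^2.
Factor degrees with multiplicity: 1 + 1 + 2 + 2 = 6.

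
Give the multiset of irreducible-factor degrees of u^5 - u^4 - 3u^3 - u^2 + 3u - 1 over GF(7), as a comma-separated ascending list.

1, 1, 3

Write f(u) = u^5 - u^4 - 3u^3 - u^2 + 3u - 1.
Linear factors from roots: (u - 2), (u + 2).
Complete factorization: f(u) = (u + 2)·(u - 2)·(u^3 - u^2 + u + 2).
Factor degrees with multiplicity: 1 + 1 + 3 = 5.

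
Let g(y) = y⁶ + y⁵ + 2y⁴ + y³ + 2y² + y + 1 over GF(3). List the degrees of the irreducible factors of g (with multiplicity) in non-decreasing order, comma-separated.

1, 1, 1, 1, 1, 1

Roots in GF(3): g(0) = 1; g(1) = 0 → root; g(2) = 0 → root.
Linear factors from roots: (y + 2), (y + 1).
Complete factorization: g(y) = (y + 1)^2·(y + 2)^4.
Factor degrees with multiplicity: 1 + 1 + 1 + 1 + 1 + 1 = 6.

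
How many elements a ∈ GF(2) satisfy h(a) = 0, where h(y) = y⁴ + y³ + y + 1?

Evaluate at each of the 2 elements of GF(2):
h(0) = 1; h(1) = 0 → root.
Roots: {1}.

1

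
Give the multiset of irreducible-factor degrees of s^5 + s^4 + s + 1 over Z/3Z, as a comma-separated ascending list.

1, 2, 2

Write g(s) = s^5 + s^4 + s + 1.
Roots in Z/3Z: g(0) = 1; g(1) = 1; g(2) = 0 → root.
Linear factors from roots: (s + 1).
Complete factorization: g(s) = (s + 1)·(s^2 + s + 2)·(s^2 + 2s + 2).
Factor degrees with multiplicity: 1 + 2 + 2 = 5.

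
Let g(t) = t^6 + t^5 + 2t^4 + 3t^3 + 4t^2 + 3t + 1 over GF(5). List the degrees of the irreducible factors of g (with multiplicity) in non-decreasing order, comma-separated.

1, 1, 2, 2

Roots in GF(5): g(0) = 1; g(1) = 0 → root; g(2) = 0 → root; g(3) = 1; g(4) = 1.
Linear factors from roots: (t + 4), (t + 3).
Complete factorization: g(t) = (t + 3)·(t + 4)·(t^2 + t + 1)·(t^2 + 3t + 3).
Factor degrees with multiplicity: 1 + 1 + 2 + 2 = 6.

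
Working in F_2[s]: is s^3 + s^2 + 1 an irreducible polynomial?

Yes

Write g(s) = s^3 + s^2 + 1.
Check for roots in F_2: g(0) = 1; g(1) = 1.
No roots. A degree-3 polynomial over a field with no linear factor is irreducible.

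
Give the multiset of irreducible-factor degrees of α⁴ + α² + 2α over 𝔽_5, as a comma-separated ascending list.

Write g(α) = α⁴ + α² + 2α.
Roots in 𝔽_5: g(0) = 0 → root; g(1) = 4; g(2) = 4; g(3) = 1; g(4) = 0 → root.
Linear factors from roots: (α), (α + 1).
Complete factorization: g(α) = (α)·(α + 1)·(α² - α + 2).
Factor degrees with multiplicity: 1 + 1 + 2 = 4.

1, 1, 2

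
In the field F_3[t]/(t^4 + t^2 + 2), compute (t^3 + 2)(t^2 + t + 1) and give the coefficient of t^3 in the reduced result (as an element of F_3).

Multiply in F_3[t]: (t^3 + 2)·(t^2 + t + 1) = t^5 + t^4 + t^3 + 2t^2 + 2t + 2.
Reduce using t^4 ≡ 2t^2 + 1 (mod t^4 + t^2 + 2).
Reduced: t^2.

0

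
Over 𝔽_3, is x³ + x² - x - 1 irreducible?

Write h(x) = x³ + x² - x - 1.
Check for roots in 𝔽_3: h(0) = 2; h(1) = 0 → root; h(2) = 0 → root.
h(1) = 0, so (x − 1) divides h(x); h is reducible.

No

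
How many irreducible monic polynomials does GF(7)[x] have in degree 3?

By the necklace-counting formula, N_7(3) = (1/3) Σ_{d|3} μ(3/d)·7^d.
Divisors of 3: 1, 3; μ(3/d) for each: -1, 1.
Σ = − 7^1 + 7^3 = 336.
N = 336/3 = 112.

112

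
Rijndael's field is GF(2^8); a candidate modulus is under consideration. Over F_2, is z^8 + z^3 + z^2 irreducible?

No

Write m(z) = z^8 + z^3 + z^2.
Check for roots in F_2: m(0) = 0 → root; m(1) = 1.
m(0) = 0, so (z) divides m(z); m is reducible.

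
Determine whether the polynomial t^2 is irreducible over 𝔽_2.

Write f(t) = t^2.
Check for roots in 𝔽_2: f(0) = 0 → root; f(1) = 1.
f(0) = 0, so (t) divides f(t); f is reducible.

No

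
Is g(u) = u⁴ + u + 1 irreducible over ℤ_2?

Yes

Check for roots in ℤ_2: g(0) = 1; g(1) = 1.
No roots, so no linear factors.
Monic irreducibles of degree 2 over GF(2): u² + u + 1.
None of them divide g (all give nonzero remainder).
No irreducible factor of degree ≤ 2 exists, so g is irreducible over GF(2).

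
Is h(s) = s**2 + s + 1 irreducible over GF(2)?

Check for roots in GF(2): h(0) = 1; h(1) = 1.
No roots. A degree-2 polynomial over a field with no linear factor is irreducible.

Yes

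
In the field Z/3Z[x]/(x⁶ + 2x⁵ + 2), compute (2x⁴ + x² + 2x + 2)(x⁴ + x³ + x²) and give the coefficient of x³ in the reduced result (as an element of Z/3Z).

Multiply in Z/3Z[x]: (2x⁴ + x² + 2x + 2)·(x⁴ + x³ + x²) = 2x⁸ + 2x⁷ + 2x⁴ + x³ + 2x².
Reduce using x⁶ ≡ x⁵ + 1 (mod x⁶ + 2x⁵ + 2).
Reduced: x⁵ + 2x⁴ + x³ + x² + x + 1.

1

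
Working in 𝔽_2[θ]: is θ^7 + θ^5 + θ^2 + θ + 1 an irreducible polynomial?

Write f(θ) = θ^7 + θ^5 + θ^2 + θ + 1.
Check for roots in 𝔽_2: f(0) = 1; f(1) = 1.
No roots, so no linear factors.
Monic irreducibles of degree 2 over GF(2): θ^2 + θ + 1.
None of them divide f (all give nonzero remainder).
Monic irreducibles of degree 3 over GF(2): θ^3 + θ + 1, θ^3 + θ^2 + 1.
None of them divide f (all give nonzero remainder).
No irreducible factor of degree ≤ 3 exists, so f is irreducible over GF(2).

Yes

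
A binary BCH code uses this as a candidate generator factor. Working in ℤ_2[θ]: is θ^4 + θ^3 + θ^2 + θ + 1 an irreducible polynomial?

Write f(θ) = θ^4 + θ^3 + θ^2 + θ + 1.
Check for roots in ℤ_2: f(0) = 1; f(1) = 1.
No roots, so no linear factors.
Monic irreducibles of degree 2 over GF(2): θ^2 + θ + 1.
None of them divide f (all give nonzero remainder).
No irreducible factor of degree ≤ 2 exists, so f is irreducible over GF(2).

Yes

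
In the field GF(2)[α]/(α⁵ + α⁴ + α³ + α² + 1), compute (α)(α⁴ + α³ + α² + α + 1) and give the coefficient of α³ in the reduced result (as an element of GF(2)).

Multiply in GF(2)[α]: (α)·(α⁴ + α³ + α² + α + 1) = α⁵ + α⁴ + α³ + α² + α.
Reduce using α⁵ ≡ α⁴ + α³ + α² + 1 (mod α⁵ + α⁴ + α³ + α² + 1).
Reduced: α + 1.

0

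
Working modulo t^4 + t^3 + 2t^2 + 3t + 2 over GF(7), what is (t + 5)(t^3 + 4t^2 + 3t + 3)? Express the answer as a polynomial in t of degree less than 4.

Multiply in GF(7)[t]: (t + 5)·(t^3 + 4t^2 + 3t + 3) = t^4 + 2t^3 + 2t^2 + 4t + 1.
Reduce using t^4 ≡ 6t^3 + 5t^2 + 4t + 5 (mod t^4 + t^3 + 2t^2 + 3t + 2).
Reduced: t^3 + t + 6.

t^3 + t + 6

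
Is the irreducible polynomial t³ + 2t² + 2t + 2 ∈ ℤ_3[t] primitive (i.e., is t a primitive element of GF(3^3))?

Write f(t) = t³ + 2t² + 2t + 2.
|GF(3^3)^×| = 3^3 − 1 = 26. Prime factorization: 26 = 2·13.
f is primitive ⇔ t has order 26 in GF(3)[t]/(f), i.e. t^(26/q) ≠ 1 for each prime q | 26.
t^(13) mod f = 1
t^(2) mod f = t².
Since t^(13) = 1, the order of t divides 13 < 26; not primitive.

No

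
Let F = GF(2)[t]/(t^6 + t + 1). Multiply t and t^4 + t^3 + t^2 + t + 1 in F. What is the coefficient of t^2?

Multiply in GF(2)[t]: (t)·(t^4 + t^3 + t^2 + t + 1) = t^5 + t^4 + t^3 + t^2 + t.
Reduced: t^5 + t^4 + t^3 + t^2 + t.

1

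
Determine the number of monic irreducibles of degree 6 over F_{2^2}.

Gauss's count: N_{4}(6) = (1/6) Σ_{d|6} μ(6/d)·4^d.
Divisors of 6: 1, 2, 3, 6; μ(6/d) for each: 1, -1, -1, 1.
Σ = 4^1 − 4^2 − 4^3 + 4^6 = 4020.
N = 4020/6 = 670.

670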